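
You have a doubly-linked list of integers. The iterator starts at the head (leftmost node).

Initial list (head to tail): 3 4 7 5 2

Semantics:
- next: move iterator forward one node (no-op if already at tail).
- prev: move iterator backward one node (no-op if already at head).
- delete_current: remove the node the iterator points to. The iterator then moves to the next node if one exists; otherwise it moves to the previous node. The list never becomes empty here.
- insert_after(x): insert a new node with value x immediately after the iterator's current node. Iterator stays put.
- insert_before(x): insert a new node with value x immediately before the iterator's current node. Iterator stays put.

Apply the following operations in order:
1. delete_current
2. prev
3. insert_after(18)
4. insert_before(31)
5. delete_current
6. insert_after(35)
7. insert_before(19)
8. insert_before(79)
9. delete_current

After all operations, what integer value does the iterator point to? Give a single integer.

After 1 (delete_current): list=[4, 7, 5, 2] cursor@4
After 2 (prev): list=[4, 7, 5, 2] cursor@4
After 3 (insert_after(18)): list=[4, 18, 7, 5, 2] cursor@4
After 4 (insert_before(31)): list=[31, 4, 18, 7, 5, 2] cursor@4
After 5 (delete_current): list=[31, 18, 7, 5, 2] cursor@18
After 6 (insert_after(35)): list=[31, 18, 35, 7, 5, 2] cursor@18
After 7 (insert_before(19)): list=[31, 19, 18, 35, 7, 5, 2] cursor@18
After 8 (insert_before(79)): list=[31, 19, 79, 18, 35, 7, 5, 2] cursor@18
After 9 (delete_current): list=[31, 19, 79, 35, 7, 5, 2] cursor@35

Answer: 35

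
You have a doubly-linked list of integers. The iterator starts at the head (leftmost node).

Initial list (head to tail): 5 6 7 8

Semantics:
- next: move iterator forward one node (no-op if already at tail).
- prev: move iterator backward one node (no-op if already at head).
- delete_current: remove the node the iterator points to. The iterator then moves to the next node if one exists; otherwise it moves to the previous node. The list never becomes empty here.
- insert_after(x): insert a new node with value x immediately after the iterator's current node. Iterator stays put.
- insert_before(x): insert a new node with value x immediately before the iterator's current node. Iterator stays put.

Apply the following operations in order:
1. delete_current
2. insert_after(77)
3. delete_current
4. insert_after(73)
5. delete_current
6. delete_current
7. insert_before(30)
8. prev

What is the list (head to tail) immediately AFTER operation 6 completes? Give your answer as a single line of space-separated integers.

Answer: 7 8

Derivation:
After 1 (delete_current): list=[6, 7, 8] cursor@6
After 2 (insert_after(77)): list=[6, 77, 7, 8] cursor@6
After 3 (delete_current): list=[77, 7, 8] cursor@77
After 4 (insert_after(73)): list=[77, 73, 7, 8] cursor@77
After 5 (delete_current): list=[73, 7, 8] cursor@73
After 6 (delete_current): list=[7, 8] cursor@7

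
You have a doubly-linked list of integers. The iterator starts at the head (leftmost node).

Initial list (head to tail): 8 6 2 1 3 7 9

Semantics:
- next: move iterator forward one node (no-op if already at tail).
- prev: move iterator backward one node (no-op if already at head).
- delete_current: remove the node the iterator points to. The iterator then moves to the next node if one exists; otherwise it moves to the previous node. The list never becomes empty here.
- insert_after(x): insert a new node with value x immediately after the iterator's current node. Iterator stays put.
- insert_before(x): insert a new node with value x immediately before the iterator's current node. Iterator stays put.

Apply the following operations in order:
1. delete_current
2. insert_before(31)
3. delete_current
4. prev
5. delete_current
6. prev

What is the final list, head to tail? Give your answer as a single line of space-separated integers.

Answer: 2 1 3 7 9

Derivation:
After 1 (delete_current): list=[6, 2, 1, 3, 7, 9] cursor@6
After 2 (insert_before(31)): list=[31, 6, 2, 1, 3, 7, 9] cursor@6
After 3 (delete_current): list=[31, 2, 1, 3, 7, 9] cursor@2
After 4 (prev): list=[31, 2, 1, 3, 7, 9] cursor@31
After 5 (delete_current): list=[2, 1, 3, 7, 9] cursor@2
After 6 (prev): list=[2, 1, 3, 7, 9] cursor@2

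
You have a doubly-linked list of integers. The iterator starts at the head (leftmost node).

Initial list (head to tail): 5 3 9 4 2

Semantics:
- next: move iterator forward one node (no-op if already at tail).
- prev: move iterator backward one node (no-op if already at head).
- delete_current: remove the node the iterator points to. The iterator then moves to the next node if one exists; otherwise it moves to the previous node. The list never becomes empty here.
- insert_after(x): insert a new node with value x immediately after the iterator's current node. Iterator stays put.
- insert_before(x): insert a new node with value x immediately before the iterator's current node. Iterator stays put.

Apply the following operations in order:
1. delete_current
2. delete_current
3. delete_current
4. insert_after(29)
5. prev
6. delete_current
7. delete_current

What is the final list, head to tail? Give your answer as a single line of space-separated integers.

After 1 (delete_current): list=[3, 9, 4, 2] cursor@3
After 2 (delete_current): list=[9, 4, 2] cursor@9
After 3 (delete_current): list=[4, 2] cursor@4
After 4 (insert_after(29)): list=[4, 29, 2] cursor@4
After 5 (prev): list=[4, 29, 2] cursor@4
After 6 (delete_current): list=[29, 2] cursor@29
After 7 (delete_current): list=[2] cursor@2

Answer: 2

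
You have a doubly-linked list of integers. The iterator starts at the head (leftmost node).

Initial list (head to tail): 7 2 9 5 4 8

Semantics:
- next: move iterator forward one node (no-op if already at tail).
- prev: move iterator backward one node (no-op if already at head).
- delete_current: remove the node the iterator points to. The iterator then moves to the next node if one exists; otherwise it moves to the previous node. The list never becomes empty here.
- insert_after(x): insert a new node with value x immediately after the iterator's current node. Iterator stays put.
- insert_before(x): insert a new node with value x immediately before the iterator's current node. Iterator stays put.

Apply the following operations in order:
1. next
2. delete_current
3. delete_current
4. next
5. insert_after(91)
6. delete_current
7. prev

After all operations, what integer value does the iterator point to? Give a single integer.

Answer: 5

Derivation:
After 1 (next): list=[7, 2, 9, 5, 4, 8] cursor@2
After 2 (delete_current): list=[7, 9, 5, 4, 8] cursor@9
After 3 (delete_current): list=[7, 5, 4, 8] cursor@5
After 4 (next): list=[7, 5, 4, 8] cursor@4
After 5 (insert_after(91)): list=[7, 5, 4, 91, 8] cursor@4
After 6 (delete_current): list=[7, 5, 91, 8] cursor@91
After 7 (prev): list=[7, 5, 91, 8] cursor@5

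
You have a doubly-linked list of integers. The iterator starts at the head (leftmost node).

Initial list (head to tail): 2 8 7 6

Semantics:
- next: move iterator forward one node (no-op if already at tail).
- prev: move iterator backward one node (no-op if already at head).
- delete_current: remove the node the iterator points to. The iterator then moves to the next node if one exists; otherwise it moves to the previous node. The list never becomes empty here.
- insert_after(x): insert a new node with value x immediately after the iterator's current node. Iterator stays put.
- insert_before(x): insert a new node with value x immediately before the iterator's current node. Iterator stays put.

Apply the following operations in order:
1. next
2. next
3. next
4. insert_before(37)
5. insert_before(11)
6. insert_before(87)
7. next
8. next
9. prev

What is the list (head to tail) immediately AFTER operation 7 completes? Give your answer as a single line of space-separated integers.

Answer: 2 8 7 37 11 87 6

Derivation:
After 1 (next): list=[2, 8, 7, 6] cursor@8
After 2 (next): list=[2, 8, 7, 6] cursor@7
After 3 (next): list=[2, 8, 7, 6] cursor@6
After 4 (insert_before(37)): list=[2, 8, 7, 37, 6] cursor@6
After 5 (insert_before(11)): list=[2, 8, 7, 37, 11, 6] cursor@6
After 6 (insert_before(87)): list=[2, 8, 7, 37, 11, 87, 6] cursor@6
After 7 (next): list=[2, 8, 7, 37, 11, 87, 6] cursor@6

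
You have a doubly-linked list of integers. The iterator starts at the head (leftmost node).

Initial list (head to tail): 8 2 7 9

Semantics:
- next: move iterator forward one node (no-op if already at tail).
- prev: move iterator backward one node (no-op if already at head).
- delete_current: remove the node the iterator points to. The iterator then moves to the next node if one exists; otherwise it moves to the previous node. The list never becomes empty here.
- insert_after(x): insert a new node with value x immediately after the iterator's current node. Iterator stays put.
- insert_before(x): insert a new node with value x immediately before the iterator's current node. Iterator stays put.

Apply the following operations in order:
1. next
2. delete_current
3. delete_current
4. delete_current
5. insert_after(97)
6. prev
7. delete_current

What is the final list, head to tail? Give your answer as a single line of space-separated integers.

After 1 (next): list=[8, 2, 7, 9] cursor@2
After 2 (delete_current): list=[8, 7, 9] cursor@7
After 3 (delete_current): list=[8, 9] cursor@9
After 4 (delete_current): list=[8] cursor@8
After 5 (insert_after(97)): list=[8, 97] cursor@8
After 6 (prev): list=[8, 97] cursor@8
After 7 (delete_current): list=[97] cursor@97

Answer: 97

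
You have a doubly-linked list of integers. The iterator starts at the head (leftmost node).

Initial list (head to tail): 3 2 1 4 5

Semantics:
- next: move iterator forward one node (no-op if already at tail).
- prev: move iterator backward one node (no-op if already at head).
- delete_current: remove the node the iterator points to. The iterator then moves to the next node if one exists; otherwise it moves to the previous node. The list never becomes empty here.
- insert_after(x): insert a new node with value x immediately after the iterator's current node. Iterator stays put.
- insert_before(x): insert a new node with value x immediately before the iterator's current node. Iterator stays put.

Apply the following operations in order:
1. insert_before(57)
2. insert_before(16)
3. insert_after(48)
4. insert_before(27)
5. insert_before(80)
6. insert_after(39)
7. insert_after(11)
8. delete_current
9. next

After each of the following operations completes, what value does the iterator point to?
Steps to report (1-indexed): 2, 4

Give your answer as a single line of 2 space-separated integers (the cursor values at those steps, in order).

Answer: 3 3

Derivation:
After 1 (insert_before(57)): list=[57, 3, 2, 1, 4, 5] cursor@3
After 2 (insert_before(16)): list=[57, 16, 3, 2, 1, 4, 5] cursor@3
After 3 (insert_after(48)): list=[57, 16, 3, 48, 2, 1, 4, 5] cursor@3
After 4 (insert_before(27)): list=[57, 16, 27, 3, 48, 2, 1, 4, 5] cursor@3
After 5 (insert_before(80)): list=[57, 16, 27, 80, 3, 48, 2, 1, 4, 5] cursor@3
After 6 (insert_after(39)): list=[57, 16, 27, 80, 3, 39, 48, 2, 1, 4, 5] cursor@3
After 7 (insert_after(11)): list=[57, 16, 27, 80, 3, 11, 39, 48, 2, 1, 4, 5] cursor@3
After 8 (delete_current): list=[57, 16, 27, 80, 11, 39, 48, 2, 1, 4, 5] cursor@11
After 9 (next): list=[57, 16, 27, 80, 11, 39, 48, 2, 1, 4, 5] cursor@39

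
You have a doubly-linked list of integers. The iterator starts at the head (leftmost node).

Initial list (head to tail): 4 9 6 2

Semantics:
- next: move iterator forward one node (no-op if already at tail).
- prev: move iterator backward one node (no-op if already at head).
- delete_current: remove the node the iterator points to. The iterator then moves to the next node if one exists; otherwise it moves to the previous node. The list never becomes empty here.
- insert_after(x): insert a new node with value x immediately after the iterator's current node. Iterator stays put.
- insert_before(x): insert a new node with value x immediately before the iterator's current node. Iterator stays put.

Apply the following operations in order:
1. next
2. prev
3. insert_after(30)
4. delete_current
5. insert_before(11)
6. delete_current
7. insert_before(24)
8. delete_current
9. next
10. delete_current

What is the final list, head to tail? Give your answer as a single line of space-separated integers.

After 1 (next): list=[4, 9, 6, 2] cursor@9
After 2 (prev): list=[4, 9, 6, 2] cursor@4
After 3 (insert_after(30)): list=[4, 30, 9, 6, 2] cursor@4
After 4 (delete_current): list=[30, 9, 6, 2] cursor@30
After 5 (insert_before(11)): list=[11, 30, 9, 6, 2] cursor@30
After 6 (delete_current): list=[11, 9, 6, 2] cursor@9
After 7 (insert_before(24)): list=[11, 24, 9, 6, 2] cursor@9
After 8 (delete_current): list=[11, 24, 6, 2] cursor@6
After 9 (next): list=[11, 24, 6, 2] cursor@2
After 10 (delete_current): list=[11, 24, 6] cursor@6

Answer: 11 24 6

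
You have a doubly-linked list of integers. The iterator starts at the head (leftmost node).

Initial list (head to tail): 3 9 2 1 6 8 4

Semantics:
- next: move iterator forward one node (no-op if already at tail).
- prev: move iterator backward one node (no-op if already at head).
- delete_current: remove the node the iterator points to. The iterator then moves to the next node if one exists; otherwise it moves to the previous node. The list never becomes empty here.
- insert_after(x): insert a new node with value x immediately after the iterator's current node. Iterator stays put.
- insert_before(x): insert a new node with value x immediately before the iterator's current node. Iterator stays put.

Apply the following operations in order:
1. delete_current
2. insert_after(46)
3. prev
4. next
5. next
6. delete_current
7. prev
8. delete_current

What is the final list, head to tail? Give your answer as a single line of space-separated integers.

Answer: 9 1 6 8 4

Derivation:
After 1 (delete_current): list=[9, 2, 1, 6, 8, 4] cursor@9
After 2 (insert_after(46)): list=[9, 46, 2, 1, 6, 8, 4] cursor@9
After 3 (prev): list=[9, 46, 2, 1, 6, 8, 4] cursor@9
After 4 (next): list=[9, 46, 2, 1, 6, 8, 4] cursor@46
After 5 (next): list=[9, 46, 2, 1, 6, 8, 4] cursor@2
After 6 (delete_current): list=[9, 46, 1, 6, 8, 4] cursor@1
After 7 (prev): list=[9, 46, 1, 6, 8, 4] cursor@46
After 8 (delete_current): list=[9, 1, 6, 8, 4] cursor@1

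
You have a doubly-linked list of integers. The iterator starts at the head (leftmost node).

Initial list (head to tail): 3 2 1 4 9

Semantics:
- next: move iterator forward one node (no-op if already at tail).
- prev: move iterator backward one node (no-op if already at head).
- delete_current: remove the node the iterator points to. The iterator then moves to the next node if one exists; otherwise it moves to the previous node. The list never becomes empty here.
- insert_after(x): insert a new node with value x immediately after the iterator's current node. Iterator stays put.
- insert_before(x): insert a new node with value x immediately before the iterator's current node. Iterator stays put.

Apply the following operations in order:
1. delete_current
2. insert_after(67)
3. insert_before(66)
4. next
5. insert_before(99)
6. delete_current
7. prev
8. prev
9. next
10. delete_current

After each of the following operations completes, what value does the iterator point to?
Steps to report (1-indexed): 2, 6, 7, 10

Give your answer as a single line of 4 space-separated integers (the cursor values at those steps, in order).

Answer: 2 1 99 1

Derivation:
After 1 (delete_current): list=[2, 1, 4, 9] cursor@2
After 2 (insert_after(67)): list=[2, 67, 1, 4, 9] cursor@2
After 3 (insert_before(66)): list=[66, 2, 67, 1, 4, 9] cursor@2
After 4 (next): list=[66, 2, 67, 1, 4, 9] cursor@67
After 5 (insert_before(99)): list=[66, 2, 99, 67, 1, 4, 9] cursor@67
After 6 (delete_current): list=[66, 2, 99, 1, 4, 9] cursor@1
After 7 (prev): list=[66, 2, 99, 1, 4, 9] cursor@99
After 8 (prev): list=[66, 2, 99, 1, 4, 9] cursor@2
After 9 (next): list=[66, 2, 99, 1, 4, 9] cursor@99
After 10 (delete_current): list=[66, 2, 1, 4, 9] cursor@1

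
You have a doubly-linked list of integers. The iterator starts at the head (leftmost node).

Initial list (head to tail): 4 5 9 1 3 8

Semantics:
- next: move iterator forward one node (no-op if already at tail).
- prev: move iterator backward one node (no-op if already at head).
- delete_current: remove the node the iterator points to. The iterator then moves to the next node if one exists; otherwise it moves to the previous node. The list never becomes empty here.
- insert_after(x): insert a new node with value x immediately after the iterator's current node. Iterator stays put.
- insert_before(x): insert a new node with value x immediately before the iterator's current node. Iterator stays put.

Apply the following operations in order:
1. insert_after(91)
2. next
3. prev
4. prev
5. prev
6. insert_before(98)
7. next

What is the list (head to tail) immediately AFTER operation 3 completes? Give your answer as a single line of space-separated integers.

After 1 (insert_after(91)): list=[4, 91, 5, 9, 1, 3, 8] cursor@4
After 2 (next): list=[4, 91, 5, 9, 1, 3, 8] cursor@91
After 3 (prev): list=[4, 91, 5, 9, 1, 3, 8] cursor@4

Answer: 4 91 5 9 1 3 8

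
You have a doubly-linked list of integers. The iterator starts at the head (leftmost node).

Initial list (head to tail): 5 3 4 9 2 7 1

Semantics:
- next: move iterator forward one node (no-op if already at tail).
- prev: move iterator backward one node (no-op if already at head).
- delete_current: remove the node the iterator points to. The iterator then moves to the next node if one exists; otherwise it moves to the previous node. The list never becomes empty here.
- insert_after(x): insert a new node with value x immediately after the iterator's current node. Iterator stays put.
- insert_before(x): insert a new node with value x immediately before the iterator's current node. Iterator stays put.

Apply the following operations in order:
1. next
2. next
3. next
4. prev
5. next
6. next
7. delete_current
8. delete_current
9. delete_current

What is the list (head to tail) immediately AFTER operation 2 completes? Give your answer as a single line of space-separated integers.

After 1 (next): list=[5, 3, 4, 9, 2, 7, 1] cursor@3
After 2 (next): list=[5, 3, 4, 9, 2, 7, 1] cursor@4

Answer: 5 3 4 9 2 7 1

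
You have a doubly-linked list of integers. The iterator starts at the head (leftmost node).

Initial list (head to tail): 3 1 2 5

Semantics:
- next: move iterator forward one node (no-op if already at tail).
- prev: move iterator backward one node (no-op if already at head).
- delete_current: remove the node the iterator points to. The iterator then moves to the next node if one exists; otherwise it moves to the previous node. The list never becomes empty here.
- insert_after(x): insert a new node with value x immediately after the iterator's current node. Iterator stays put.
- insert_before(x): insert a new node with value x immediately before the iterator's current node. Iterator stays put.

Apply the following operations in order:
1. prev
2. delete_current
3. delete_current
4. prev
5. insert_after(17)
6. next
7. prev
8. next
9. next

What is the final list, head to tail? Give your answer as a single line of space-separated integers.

After 1 (prev): list=[3, 1, 2, 5] cursor@3
After 2 (delete_current): list=[1, 2, 5] cursor@1
After 3 (delete_current): list=[2, 5] cursor@2
After 4 (prev): list=[2, 5] cursor@2
After 5 (insert_after(17)): list=[2, 17, 5] cursor@2
After 6 (next): list=[2, 17, 5] cursor@17
After 7 (prev): list=[2, 17, 5] cursor@2
After 8 (next): list=[2, 17, 5] cursor@17
After 9 (next): list=[2, 17, 5] cursor@5

Answer: 2 17 5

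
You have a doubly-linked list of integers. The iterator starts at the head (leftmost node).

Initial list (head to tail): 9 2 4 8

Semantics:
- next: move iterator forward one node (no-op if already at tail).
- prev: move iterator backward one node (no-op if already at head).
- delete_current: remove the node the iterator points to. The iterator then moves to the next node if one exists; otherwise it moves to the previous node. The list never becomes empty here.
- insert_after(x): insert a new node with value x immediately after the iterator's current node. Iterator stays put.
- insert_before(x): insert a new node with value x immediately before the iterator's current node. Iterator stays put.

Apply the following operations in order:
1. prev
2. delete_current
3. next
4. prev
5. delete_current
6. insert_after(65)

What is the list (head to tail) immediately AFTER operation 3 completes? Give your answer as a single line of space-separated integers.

Answer: 2 4 8

Derivation:
After 1 (prev): list=[9, 2, 4, 8] cursor@9
After 2 (delete_current): list=[2, 4, 8] cursor@2
After 3 (next): list=[2, 4, 8] cursor@4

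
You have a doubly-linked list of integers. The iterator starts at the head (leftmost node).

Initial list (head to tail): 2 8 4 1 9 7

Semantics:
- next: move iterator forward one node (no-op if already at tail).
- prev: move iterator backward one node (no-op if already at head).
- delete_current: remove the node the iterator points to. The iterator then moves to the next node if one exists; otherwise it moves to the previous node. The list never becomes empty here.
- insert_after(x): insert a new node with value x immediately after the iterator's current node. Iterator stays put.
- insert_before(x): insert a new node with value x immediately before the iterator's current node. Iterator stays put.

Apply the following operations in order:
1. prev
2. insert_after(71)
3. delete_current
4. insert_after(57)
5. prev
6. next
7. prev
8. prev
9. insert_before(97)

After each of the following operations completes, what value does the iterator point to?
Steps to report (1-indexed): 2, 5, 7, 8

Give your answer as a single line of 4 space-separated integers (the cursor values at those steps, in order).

After 1 (prev): list=[2, 8, 4, 1, 9, 7] cursor@2
After 2 (insert_after(71)): list=[2, 71, 8, 4, 1, 9, 7] cursor@2
After 3 (delete_current): list=[71, 8, 4, 1, 9, 7] cursor@71
After 4 (insert_after(57)): list=[71, 57, 8, 4, 1, 9, 7] cursor@71
After 5 (prev): list=[71, 57, 8, 4, 1, 9, 7] cursor@71
After 6 (next): list=[71, 57, 8, 4, 1, 9, 7] cursor@57
After 7 (prev): list=[71, 57, 8, 4, 1, 9, 7] cursor@71
After 8 (prev): list=[71, 57, 8, 4, 1, 9, 7] cursor@71
After 9 (insert_before(97)): list=[97, 71, 57, 8, 4, 1, 9, 7] cursor@71

Answer: 2 71 71 71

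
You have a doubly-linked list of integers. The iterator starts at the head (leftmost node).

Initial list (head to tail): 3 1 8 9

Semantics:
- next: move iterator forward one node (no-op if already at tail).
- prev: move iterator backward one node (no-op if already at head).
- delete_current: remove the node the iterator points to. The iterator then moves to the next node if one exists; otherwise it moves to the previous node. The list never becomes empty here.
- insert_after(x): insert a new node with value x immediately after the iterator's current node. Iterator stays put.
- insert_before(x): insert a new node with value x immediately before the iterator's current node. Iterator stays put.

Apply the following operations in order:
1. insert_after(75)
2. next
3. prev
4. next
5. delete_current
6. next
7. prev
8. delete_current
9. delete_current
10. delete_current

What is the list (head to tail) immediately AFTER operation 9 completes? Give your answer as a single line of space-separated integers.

After 1 (insert_after(75)): list=[3, 75, 1, 8, 9] cursor@3
After 2 (next): list=[3, 75, 1, 8, 9] cursor@75
After 3 (prev): list=[3, 75, 1, 8, 9] cursor@3
After 4 (next): list=[3, 75, 1, 8, 9] cursor@75
After 5 (delete_current): list=[3, 1, 8, 9] cursor@1
After 6 (next): list=[3, 1, 8, 9] cursor@8
After 7 (prev): list=[3, 1, 8, 9] cursor@1
After 8 (delete_current): list=[3, 8, 9] cursor@8
After 9 (delete_current): list=[3, 9] cursor@9

Answer: 3 9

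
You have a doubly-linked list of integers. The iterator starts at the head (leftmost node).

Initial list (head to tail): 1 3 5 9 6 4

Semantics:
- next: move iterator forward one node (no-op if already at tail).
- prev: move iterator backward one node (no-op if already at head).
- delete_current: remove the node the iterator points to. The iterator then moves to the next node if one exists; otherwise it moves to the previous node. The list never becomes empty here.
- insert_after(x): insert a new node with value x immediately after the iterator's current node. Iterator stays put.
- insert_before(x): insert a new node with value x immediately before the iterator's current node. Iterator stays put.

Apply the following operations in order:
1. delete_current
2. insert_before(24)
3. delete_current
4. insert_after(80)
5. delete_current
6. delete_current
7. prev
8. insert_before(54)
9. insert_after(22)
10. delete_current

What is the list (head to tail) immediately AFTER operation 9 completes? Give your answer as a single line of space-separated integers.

After 1 (delete_current): list=[3, 5, 9, 6, 4] cursor@3
After 2 (insert_before(24)): list=[24, 3, 5, 9, 6, 4] cursor@3
After 3 (delete_current): list=[24, 5, 9, 6, 4] cursor@5
After 4 (insert_after(80)): list=[24, 5, 80, 9, 6, 4] cursor@5
After 5 (delete_current): list=[24, 80, 9, 6, 4] cursor@80
After 6 (delete_current): list=[24, 9, 6, 4] cursor@9
After 7 (prev): list=[24, 9, 6, 4] cursor@24
After 8 (insert_before(54)): list=[54, 24, 9, 6, 4] cursor@24
After 9 (insert_after(22)): list=[54, 24, 22, 9, 6, 4] cursor@24

Answer: 54 24 22 9 6 4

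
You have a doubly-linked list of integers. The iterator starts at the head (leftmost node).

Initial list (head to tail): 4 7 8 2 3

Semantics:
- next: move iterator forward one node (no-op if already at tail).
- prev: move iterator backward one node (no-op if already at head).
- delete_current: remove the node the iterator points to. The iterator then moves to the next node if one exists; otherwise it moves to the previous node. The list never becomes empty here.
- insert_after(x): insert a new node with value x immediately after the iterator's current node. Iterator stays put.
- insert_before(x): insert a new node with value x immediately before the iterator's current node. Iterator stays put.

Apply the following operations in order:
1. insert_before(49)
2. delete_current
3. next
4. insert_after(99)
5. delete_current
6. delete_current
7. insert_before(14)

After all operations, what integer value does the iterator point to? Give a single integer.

After 1 (insert_before(49)): list=[49, 4, 7, 8, 2, 3] cursor@4
After 2 (delete_current): list=[49, 7, 8, 2, 3] cursor@7
After 3 (next): list=[49, 7, 8, 2, 3] cursor@8
After 4 (insert_after(99)): list=[49, 7, 8, 99, 2, 3] cursor@8
After 5 (delete_current): list=[49, 7, 99, 2, 3] cursor@99
After 6 (delete_current): list=[49, 7, 2, 3] cursor@2
After 7 (insert_before(14)): list=[49, 7, 14, 2, 3] cursor@2

Answer: 2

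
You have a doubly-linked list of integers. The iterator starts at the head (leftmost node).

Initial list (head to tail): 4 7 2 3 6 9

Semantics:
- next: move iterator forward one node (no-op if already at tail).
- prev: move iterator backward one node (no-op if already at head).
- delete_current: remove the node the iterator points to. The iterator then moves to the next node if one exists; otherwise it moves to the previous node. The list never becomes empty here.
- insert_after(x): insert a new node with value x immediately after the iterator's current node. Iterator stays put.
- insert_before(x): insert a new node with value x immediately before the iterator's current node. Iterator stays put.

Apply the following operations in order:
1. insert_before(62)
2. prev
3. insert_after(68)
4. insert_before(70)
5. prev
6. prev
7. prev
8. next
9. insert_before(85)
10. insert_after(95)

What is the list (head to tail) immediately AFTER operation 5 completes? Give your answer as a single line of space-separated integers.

After 1 (insert_before(62)): list=[62, 4, 7, 2, 3, 6, 9] cursor@4
After 2 (prev): list=[62, 4, 7, 2, 3, 6, 9] cursor@62
After 3 (insert_after(68)): list=[62, 68, 4, 7, 2, 3, 6, 9] cursor@62
After 4 (insert_before(70)): list=[70, 62, 68, 4, 7, 2, 3, 6, 9] cursor@62
After 5 (prev): list=[70, 62, 68, 4, 7, 2, 3, 6, 9] cursor@70

Answer: 70 62 68 4 7 2 3 6 9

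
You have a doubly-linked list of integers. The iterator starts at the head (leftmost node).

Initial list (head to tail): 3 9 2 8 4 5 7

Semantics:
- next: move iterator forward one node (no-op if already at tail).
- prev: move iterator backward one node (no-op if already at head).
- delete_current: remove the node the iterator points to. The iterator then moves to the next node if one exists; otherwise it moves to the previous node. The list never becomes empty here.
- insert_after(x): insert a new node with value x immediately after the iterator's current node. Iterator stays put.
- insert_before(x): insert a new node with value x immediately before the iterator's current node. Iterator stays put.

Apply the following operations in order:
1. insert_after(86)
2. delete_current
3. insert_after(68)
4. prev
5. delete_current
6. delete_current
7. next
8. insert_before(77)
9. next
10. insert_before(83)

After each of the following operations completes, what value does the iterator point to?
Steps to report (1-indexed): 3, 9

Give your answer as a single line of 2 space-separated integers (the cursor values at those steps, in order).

After 1 (insert_after(86)): list=[3, 86, 9, 2, 8, 4, 5, 7] cursor@3
After 2 (delete_current): list=[86, 9, 2, 8, 4, 5, 7] cursor@86
After 3 (insert_after(68)): list=[86, 68, 9, 2, 8, 4, 5, 7] cursor@86
After 4 (prev): list=[86, 68, 9, 2, 8, 4, 5, 7] cursor@86
After 5 (delete_current): list=[68, 9, 2, 8, 4, 5, 7] cursor@68
After 6 (delete_current): list=[9, 2, 8, 4, 5, 7] cursor@9
After 7 (next): list=[9, 2, 8, 4, 5, 7] cursor@2
After 8 (insert_before(77)): list=[9, 77, 2, 8, 4, 5, 7] cursor@2
After 9 (next): list=[9, 77, 2, 8, 4, 5, 7] cursor@8
After 10 (insert_before(83)): list=[9, 77, 2, 83, 8, 4, 5, 7] cursor@8

Answer: 86 8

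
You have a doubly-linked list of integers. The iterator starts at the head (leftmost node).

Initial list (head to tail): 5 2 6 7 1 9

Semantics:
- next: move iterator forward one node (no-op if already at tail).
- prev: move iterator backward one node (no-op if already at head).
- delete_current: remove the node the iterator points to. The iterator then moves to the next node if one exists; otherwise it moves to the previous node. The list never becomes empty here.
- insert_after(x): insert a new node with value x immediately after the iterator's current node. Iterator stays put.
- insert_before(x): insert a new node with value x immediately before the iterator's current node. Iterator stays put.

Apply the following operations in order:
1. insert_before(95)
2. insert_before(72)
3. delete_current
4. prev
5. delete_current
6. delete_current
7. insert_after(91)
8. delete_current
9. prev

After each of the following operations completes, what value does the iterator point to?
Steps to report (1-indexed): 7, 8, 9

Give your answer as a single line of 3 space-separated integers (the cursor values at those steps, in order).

Answer: 6 91 95

Derivation:
After 1 (insert_before(95)): list=[95, 5, 2, 6, 7, 1, 9] cursor@5
After 2 (insert_before(72)): list=[95, 72, 5, 2, 6, 7, 1, 9] cursor@5
After 3 (delete_current): list=[95, 72, 2, 6, 7, 1, 9] cursor@2
After 4 (prev): list=[95, 72, 2, 6, 7, 1, 9] cursor@72
After 5 (delete_current): list=[95, 2, 6, 7, 1, 9] cursor@2
After 6 (delete_current): list=[95, 6, 7, 1, 9] cursor@6
After 7 (insert_after(91)): list=[95, 6, 91, 7, 1, 9] cursor@6
After 8 (delete_current): list=[95, 91, 7, 1, 9] cursor@91
After 9 (prev): list=[95, 91, 7, 1, 9] cursor@95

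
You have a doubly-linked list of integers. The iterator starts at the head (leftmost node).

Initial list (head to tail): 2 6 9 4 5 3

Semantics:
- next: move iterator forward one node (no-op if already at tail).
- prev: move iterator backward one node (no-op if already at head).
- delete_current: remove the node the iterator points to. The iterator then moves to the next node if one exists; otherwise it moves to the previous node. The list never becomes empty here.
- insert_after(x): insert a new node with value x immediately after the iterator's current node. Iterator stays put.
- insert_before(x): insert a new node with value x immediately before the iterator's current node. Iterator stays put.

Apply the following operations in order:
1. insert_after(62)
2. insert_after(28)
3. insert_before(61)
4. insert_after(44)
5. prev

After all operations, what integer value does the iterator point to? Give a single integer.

Answer: 61

Derivation:
After 1 (insert_after(62)): list=[2, 62, 6, 9, 4, 5, 3] cursor@2
After 2 (insert_after(28)): list=[2, 28, 62, 6, 9, 4, 5, 3] cursor@2
After 3 (insert_before(61)): list=[61, 2, 28, 62, 6, 9, 4, 5, 3] cursor@2
After 4 (insert_after(44)): list=[61, 2, 44, 28, 62, 6, 9, 4, 5, 3] cursor@2
After 5 (prev): list=[61, 2, 44, 28, 62, 6, 9, 4, 5, 3] cursor@61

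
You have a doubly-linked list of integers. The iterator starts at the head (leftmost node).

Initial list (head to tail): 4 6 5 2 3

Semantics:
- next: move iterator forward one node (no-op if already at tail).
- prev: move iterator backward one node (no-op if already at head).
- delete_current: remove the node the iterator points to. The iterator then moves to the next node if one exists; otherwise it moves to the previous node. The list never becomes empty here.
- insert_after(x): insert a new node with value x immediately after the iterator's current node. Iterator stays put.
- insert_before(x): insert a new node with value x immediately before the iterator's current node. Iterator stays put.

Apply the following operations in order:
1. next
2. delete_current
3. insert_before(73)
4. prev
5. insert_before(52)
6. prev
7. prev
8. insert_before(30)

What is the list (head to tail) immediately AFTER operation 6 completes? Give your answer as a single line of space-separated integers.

Answer: 4 52 73 5 2 3

Derivation:
After 1 (next): list=[4, 6, 5, 2, 3] cursor@6
After 2 (delete_current): list=[4, 5, 2, 3] cursor@5
After 3 (insert_before(73)): list=[4, 73, 5, 2, 3] cursor@5
After 4 (prev): list=[4, 73, 5, 2, 3] cursor@73
After 5 (insert_before(52)): list=[4, 52, 73, 5, 2, 3] cursor@73
After 6 (prev): list=[4, 52, 73, 5, 2, 3] cursor@52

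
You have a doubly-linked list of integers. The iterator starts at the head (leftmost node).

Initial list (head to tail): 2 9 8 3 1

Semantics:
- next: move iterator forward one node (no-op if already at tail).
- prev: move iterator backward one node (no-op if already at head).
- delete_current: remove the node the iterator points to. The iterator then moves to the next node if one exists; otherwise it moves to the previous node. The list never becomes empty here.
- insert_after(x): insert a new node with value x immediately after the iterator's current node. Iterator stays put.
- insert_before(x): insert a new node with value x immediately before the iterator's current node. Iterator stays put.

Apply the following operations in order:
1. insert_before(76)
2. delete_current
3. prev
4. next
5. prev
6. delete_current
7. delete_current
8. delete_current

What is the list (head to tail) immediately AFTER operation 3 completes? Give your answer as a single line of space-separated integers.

Answer: 76 9 8 3 1

Derivation:
After 1 (insert_before(76)): list=[76, 2, 9, 8, 3, 1] cursor@2
After 2 (delete_current): list=[76, 9, 8, 3, 1] cursor@9
After 3 (prev): list=[76, 9, 8, 3, 1] cursor@76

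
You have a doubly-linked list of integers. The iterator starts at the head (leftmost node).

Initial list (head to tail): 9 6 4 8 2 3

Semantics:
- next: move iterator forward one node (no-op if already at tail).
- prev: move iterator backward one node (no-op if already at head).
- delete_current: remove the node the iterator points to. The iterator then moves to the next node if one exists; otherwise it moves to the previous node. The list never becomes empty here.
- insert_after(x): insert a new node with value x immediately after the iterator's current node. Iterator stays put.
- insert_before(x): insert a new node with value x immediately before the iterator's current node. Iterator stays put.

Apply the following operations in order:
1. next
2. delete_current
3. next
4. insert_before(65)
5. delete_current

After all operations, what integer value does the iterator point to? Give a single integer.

Answer: 2

Derivation:
After 1 (next): list=[9, 6, 4, 8, 2, 3] cursor@6
After 2 (delete_current): list=[9, 4, 8, 2, 3] cursor@4
After 3 (next): list=[9, 4, 8, 2, 3] cursor@8
After 4 (insert_before(65)): list=[9, 4, 65, 8, 2, 3] cursor@8
After 5 (delete_current): list=[9, 4, 65, 2, 3] cursor@2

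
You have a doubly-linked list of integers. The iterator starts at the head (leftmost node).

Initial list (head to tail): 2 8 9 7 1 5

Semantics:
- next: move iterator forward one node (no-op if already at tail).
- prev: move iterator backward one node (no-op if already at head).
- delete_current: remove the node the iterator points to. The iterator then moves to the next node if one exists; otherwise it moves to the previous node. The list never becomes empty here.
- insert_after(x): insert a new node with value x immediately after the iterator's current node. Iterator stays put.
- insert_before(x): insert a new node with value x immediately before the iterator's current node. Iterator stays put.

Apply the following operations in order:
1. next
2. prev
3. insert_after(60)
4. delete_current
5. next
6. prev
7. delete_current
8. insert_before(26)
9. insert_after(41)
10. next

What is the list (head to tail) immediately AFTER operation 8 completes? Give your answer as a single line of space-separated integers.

After 1 (next): list=[2, 8, 9, 7, 1, 5] cursor@8
After 2 (prev): list=[2, 8, 9, 7, 1, 5] cursor@2
After 3 (insert_after(60)): list=[2, 60, 8, 9, 7, 1, 5] cursor@2
After 4 (delete_current): list=[60, 8, 9, 7, 1, 5] cursor@60
After 5 (next): list=[60, 8, 9, 7, 1, 5] cursor@8
After 6 (prev): list=[60, 8, 9, 7, 1, 5] cursor@60
After 7 (delete_current): list=[8, 9, 7, 1, 5] cursor@8
After 8 (insert_before(26)): list=[26, 8, 9, 7, 1, 5] cursor@8

Answer: 26 8 9 7 1 5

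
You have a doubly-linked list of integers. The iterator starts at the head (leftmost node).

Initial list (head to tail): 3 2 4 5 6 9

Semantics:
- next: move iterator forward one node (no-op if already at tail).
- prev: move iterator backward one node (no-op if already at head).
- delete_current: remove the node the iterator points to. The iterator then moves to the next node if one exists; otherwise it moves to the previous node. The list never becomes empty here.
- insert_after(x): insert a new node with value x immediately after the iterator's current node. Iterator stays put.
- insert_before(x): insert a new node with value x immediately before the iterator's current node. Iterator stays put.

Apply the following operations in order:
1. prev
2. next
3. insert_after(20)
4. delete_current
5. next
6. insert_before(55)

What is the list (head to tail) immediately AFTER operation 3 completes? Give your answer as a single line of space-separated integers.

Answer: 3 2 20 4 5 6 9

Derivation:
After 1 (prev): list=[3, 2, 4, 5, 6, 9] cursor@3
After 2 (next): list=[3, 2, 4, 5, 6, 9] cursor@2
After 3 (insert_after(20)): list=[3, 2, 20, 4, 5, 6, 9] cursor@2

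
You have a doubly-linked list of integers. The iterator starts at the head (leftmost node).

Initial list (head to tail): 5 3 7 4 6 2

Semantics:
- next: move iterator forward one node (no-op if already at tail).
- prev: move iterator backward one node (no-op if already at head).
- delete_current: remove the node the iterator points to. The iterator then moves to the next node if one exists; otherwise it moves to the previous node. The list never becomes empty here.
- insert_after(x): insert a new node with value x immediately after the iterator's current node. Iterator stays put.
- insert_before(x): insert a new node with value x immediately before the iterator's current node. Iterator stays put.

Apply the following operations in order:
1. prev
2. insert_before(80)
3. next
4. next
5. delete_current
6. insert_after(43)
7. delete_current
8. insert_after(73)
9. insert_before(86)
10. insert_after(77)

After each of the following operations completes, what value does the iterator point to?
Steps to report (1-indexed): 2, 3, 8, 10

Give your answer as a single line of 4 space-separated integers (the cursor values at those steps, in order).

Answer: 5 3 43 43

Derivation:
After 1 (prev): list=[5, 3, 7, 4, 6, 2] cursor@5
After 2 (insert_before(80)): list=[80, 5, 3, 7, 4, 6, 2] cursor@5
After 3 (next): list=[80, 5, 3, 7, 4, 6, 2] cursor@3
After 4 (next): list=[80, 5, 3, 7, 4, 6, 2] cursor@7
After 5 (delete_current): list=[80, 5, 3, 4, 6, 2] cursor@4
After 6 (insert_after(43)): list=[80, 5, 3, 4, 43, 6, 2] cursor@4
After 7 (delete_current): list=[80, 5, 3, 43, 6, 2] cursor@43
After 8 (insert_after(73)): list=[80, 5, 3, 43, 73, 6, 2] cursor@43
After 9 (insert_before(86)): list=[80, 5, 3, 86, 43, 73, 6, 2] cursor@43
After 10 (insert_after(77)): list=[80, 5, 3, 86, 43, 77, 73, 6, 2] cursor@43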